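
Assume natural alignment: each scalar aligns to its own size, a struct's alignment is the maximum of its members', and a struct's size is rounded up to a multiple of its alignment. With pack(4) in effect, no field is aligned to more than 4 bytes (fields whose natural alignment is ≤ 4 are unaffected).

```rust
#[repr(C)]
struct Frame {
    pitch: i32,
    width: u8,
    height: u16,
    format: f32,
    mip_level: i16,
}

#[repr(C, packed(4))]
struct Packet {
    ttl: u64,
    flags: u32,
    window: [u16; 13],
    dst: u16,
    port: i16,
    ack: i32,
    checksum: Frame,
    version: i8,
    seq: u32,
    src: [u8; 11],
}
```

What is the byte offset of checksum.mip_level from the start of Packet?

60

Frame: pitch at 0 (size 4, align 4) → ends 4; width at 4 (size 1, align 1) → ends 5; pad 1 to align 2 for height; height at 6 (size 2, align 2) → ends 8; format at 8 (size 4, align 4) → ends 12; mip_level at 12 (size 2, align 2) → ends 14; tail pad 2 to reach multiple of 4; total 16 bytes, alignment 4
ttl at 0 (size 8, align 4) → ends 8
flags at 8 (size 4, align 4) → ends 12
window at 12 (size 26, align 2) → ends 38
dst at 38 (size 2, align 2) → ends 40
port at 40 (size 2, align 2) → ends 42
pad 2 to align 4 for ack
ack at 44 (size 4, align 4) → ends 48
checksum at 48 (size 16, align 4) → ends 64
within Frame: mip_level at 12
48 + 12 = 60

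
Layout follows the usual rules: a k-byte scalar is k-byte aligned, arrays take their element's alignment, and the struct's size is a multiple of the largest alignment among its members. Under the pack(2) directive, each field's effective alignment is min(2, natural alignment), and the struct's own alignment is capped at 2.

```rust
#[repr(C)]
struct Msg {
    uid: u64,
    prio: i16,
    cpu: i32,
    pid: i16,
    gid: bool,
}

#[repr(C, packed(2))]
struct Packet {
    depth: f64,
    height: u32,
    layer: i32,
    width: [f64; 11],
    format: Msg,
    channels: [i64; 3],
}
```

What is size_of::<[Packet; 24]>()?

Msg: uid at 0 (size 8, align 8) → ends 8; prio at 8 (size 2, align 2) → ends 10; pad 2 to align 4 for cpu; cpu at 12 (size 4, align 4) → ends 16; pid at 16 (size 2, align 2) → ends 18; gid at 18 (size 1, align 1) → ends 19; tail pad 5 to reach multiple of 8; total 24 bytes, alignment 8
depth at 0 (size 8, align 2) → ends 8
height at 8 (size 4, align 2) → ends 12
layer at 12 (size 4, align 2) → ends 16
width at 16 (size 88, align 2) → ends 104
format at 104 (size 24, align 2) → ends 128
channels at 128 (size 24, align 2) → ends 152
total 152 bytes, alignment 2
array of 24: 24 × 152 = 3648

3648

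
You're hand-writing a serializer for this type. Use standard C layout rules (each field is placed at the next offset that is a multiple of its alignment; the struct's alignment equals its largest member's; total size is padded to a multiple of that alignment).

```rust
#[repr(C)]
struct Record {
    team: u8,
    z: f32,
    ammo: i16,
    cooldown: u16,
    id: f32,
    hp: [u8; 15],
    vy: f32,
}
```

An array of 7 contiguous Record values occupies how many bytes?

252

0..1  team  (1B, 1-aligned)
1..4  -- padding (3B)
4..8  z  (4B, 4-aligned)
8..10  ammo  (2B, 2-aligned)
10..12  cooldown  (2B, 2-aligned)
12..16  id  (4B, 4-aligned)
16..31  hp  (15B, 1-aligned)
31..32  -- padding (1B)
32..36  vy  (4B, 4-aligned)
sizeof = 36, alignof = 4
array of 7: 7 × 36 = 252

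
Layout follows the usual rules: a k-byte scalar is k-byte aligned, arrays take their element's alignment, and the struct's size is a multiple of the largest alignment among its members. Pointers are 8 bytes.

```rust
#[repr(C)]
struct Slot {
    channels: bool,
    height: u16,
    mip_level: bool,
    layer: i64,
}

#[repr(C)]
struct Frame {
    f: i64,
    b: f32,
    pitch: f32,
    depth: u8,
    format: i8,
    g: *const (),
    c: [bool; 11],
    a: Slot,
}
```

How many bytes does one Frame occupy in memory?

Slot: 0..1  channels  (1B, 1-aligned); 1..2  -- padding (1B); 2..4  height  (2B, 2-aligned); 4..5  mip_level  (1B, 1-aligned); 5..8  -- padding (3B); 8..16  layer  (8B, 8-aligned); sizeof = 16, alignof = 8
0..8  f  (8B, 8-aligned)
8..12  b  (4B, 4-aligned)
12..16  pitch  (4B, 4-aligned)
16..17  depth  (1B, 1-aligned)
17..18  format  (1B, 1-aligned)
18..24  -- padding (6B)
24..32  g  (8B, 8-aligned)
32..43  c  (11B, 1-aligned)
43..48  -- padding (5B)
48..64  a  (16B, 8-aligned)
sizeof = 64, alignof = 8

64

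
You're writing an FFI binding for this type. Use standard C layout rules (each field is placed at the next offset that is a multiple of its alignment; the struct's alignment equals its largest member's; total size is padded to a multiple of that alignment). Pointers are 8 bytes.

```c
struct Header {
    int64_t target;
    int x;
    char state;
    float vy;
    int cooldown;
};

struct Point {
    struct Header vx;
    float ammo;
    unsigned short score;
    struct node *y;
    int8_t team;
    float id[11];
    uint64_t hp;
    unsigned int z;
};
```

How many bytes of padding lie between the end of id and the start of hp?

0

Header: target at 0 (size 8, align 8) → ends 8; x at 8 (size 4, align 4) → ends 12; state at 12 (size 1, align 1) → ends 13; pad 3 to align 4 for vy; vy at 16 (size 4, align 4) → ends 20; cooldown at 20 (size 4, align 4) → ends 24; total 24 bytes, alignment 8
vx at 0 (size 24, align 8) → ends 24
ammo at 24 (size 4, align 4) → ends 28
score at 28 (size 2, align 2) → ends 30
pad 2 to align 8 for y
y at 32 (size 8, align 8) → ends 40
team at 40 (size 1, align 1) → ends 41
pad 3 to align 4 for id
id at 44 (size 44, align 4) → ends 88
hp at 88 (size 8, align 8) → ends 96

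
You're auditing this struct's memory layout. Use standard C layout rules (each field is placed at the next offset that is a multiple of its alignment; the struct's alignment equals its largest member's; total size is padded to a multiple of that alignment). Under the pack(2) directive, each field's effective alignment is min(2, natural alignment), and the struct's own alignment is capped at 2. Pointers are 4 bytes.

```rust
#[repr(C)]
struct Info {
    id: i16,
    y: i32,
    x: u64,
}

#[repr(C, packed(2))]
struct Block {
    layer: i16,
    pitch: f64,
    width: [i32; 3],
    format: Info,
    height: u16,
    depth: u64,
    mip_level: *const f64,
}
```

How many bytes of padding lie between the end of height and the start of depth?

Info: @0: id [2B, align 2] → 2; +2 pad (align 4); @4: y [4B, align 4] → 8; @8: x [8B, align 8] → 16; size 16, align 8
@0: layer [2B, align 2] → 2
@2: pitch [8B, align 2] → 10
@10: width [12B, align 2] → 22
@22: format [16B, align 2] → 38
@38: height [2B, align 2] → 40
@40: depth [8B, align 2] → 48

0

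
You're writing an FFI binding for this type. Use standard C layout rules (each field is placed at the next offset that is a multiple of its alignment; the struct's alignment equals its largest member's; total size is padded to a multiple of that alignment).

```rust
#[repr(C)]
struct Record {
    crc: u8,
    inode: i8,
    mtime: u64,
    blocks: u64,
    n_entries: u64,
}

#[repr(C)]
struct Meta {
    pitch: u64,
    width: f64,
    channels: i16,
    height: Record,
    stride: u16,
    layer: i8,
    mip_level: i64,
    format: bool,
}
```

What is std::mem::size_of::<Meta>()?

80

Record: crc at 0 (size 1, align 1) → ends 1; inode at 1 (size 1, align 1) → ends 2; pad 6 to align 8 for mtime; mtime at 8 (size 8, align 8) → ends 16; blocks at 16 (size 8, align 8) → ends 24; n_entries at 24 (size 8, align 8) → ends 32; total 32 bytes, alignment 8
pitch at 0 (size 8, align 8) → ends 8
width at 8 (size 8, align 8) → ends 16
channels at 16 (size 2, align 2) → ends 18
pad 6 to align 8 for height
height at 24 (size 32, align 8) → ends 56
stride at 56 (size 2, align 2) → ends 58
layer at 58 (size 1, align 1) → ends 59
pad 5 to align 8 for mip_level
mip_level at 64 (size 8, align 8) → ends 72
format at 72 (size 1, align 1) → ends 73
tail pad 7 to reach multiple of 8
total 80 bytes, alignment 8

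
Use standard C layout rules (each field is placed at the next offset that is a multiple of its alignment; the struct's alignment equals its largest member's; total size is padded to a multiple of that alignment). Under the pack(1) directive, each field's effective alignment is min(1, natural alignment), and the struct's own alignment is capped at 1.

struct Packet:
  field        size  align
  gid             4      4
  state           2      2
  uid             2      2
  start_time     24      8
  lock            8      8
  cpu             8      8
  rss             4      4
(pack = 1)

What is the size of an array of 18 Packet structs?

@0: gid [4B, align 1] → 4
@4: state [2B, align 1] → 6
@6: uid [2B, align 1] → 8
@8: start_time [24B, align 1] → 32
@32: lock [8B, align 1] → 40
@40: cpu [8B, align 1] → 48
@48: rss [4B, align 1] → 52
size 52, align 1
array of 18: 18 × 52 = 936

936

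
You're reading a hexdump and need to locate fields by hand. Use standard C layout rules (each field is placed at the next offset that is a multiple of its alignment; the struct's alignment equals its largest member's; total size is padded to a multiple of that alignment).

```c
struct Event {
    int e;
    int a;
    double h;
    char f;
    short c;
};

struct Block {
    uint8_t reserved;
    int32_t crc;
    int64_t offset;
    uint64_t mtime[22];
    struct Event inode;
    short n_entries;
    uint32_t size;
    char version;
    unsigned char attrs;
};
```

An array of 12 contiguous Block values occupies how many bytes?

Event: 0..4  e  (4B, 4-aligned); 4..8  a  (4B, 4-aligned); 8..16  h  (8B, 8-aligned); 16..17  f  (1B, 1-aligned); 17..18  -- padding (1B); 18..20  c  (2B, 2-aligned); 20..24  -- tail padding (4B); sizeof = 24, alignof = 8
0..1  reserved  (1B, 1-aligned)
1..4  -- padding (3B)
4..8  crc  (4B, 4-aligned)
8..16  offset  (8B, 8-aligned)
16..192  mtime  (176B, 8-aligned)
192..216  inode  (24B, 8-aligned)
216..218  n_entries  (2B, 2-aligned)
218..220  -- padding (2B)
220..224  size  (4B, 4-aligned)
224..225  version  (1B, 1-aligned)
225..226  attrs  (1B, 1-aligned)
226..232  -- tail padding (6B)
sizeof = 232, alignof = 8
array of 12: 12 × 232 = 2784

2784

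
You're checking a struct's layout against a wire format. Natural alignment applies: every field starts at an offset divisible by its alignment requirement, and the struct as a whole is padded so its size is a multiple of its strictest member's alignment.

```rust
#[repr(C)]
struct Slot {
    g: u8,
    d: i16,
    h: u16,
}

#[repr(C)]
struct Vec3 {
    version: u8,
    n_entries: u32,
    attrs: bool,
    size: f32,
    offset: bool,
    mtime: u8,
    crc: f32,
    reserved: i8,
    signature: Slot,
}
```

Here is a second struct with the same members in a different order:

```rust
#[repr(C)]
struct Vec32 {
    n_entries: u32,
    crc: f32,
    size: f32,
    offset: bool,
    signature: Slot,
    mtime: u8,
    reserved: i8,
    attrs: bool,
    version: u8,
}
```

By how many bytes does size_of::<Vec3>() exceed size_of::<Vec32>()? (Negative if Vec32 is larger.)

Slot: g at 0 (size 1, align 1) → ends 1; pad 1 to align 2 for d; d at 2 (size 2, align 2) → ends 4; h at 4 (size 2, align 2) → ends 6; total 6 bytes, alignment 2
version at 0 (size 1, align 1) → ends 1
pad 3 to align 4 for n_entries
n_entries at 4 (size 4, align 4) → ends 8
attrs at 8 (size 1, align 1) → ends 9
pad 3 to align 4 for size
size at 12 (size 4, align 4) → ends 16
offset at 16 (size 1, align 1) → ends 17
mtime at 17 (size 1, align 1) → ends 18
pad 2 to align 4 for crc
crc at 20 (size 4, align 4) → ends 24
reserved at 24 (size 1, align 1) → ends 25
pad 1 to align 2 for signature
signature at 26 (size 6, align 2) → ends 32
total 32 bytes, alignment 4
— Vec32 —
n_entries at 0 (size 4, align 4) → ends 4
crc at 4 (size 4, align 4) → ends 8
size at 8 (size 4, align 4) → ends 12
offset at 12 (size 1, align 1) → ends 13
pad 1 to align 2 for signature
signature at 14 (size 6, align 2) → ends 20
mtime at 20 (size 1, align 1) → ends 21
reserved at 21 (size 1, align 1) → ends 22
attrs at 22 (size 1, align 1) → ends 23
version at 23 (size 1, align 1) → ends 24
total 24 bytes, alignment 4
32 − 24 = 8

8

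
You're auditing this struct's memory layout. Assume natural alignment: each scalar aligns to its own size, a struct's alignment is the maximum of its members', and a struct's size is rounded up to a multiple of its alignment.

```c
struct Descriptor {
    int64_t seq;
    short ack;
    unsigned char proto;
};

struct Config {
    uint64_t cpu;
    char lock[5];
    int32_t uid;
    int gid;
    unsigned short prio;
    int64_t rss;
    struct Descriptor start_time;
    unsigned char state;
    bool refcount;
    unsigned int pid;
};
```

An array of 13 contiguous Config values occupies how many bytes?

Descriptor: 0..8  seq  (8B, 8-aligned); 8..10  ack  (2B, 2-aligned); 10..11  proto  (1B, 1-aligned); 11..16  -- tail padding (5B); sizeof = 16, alignof = 8
0..8  cpu  (8B, 8-aligned)
8..13  lock  (5B, 1-aligned)
13..16  -- padding (3B)
16..20  uid  (4B, 4-aligned)
20..24  gid  (4B, 4-aligned)
24..26  prio  (2B, 2-aligned)
26..32  -- padding (6B)
32..40  rss  (8B, 8-aligned)
40..56  start_time  (16B, 8-aligned)
56..57  state  (1B, 1-aligned)
57..58  refcount  (1B, 1-aligned)
58..60  -- padding (2B)
60..64  pid  (4B, 4-aligned)
sizeof = 64, alignof = 8
array of 13: 13 × 64 = 832

832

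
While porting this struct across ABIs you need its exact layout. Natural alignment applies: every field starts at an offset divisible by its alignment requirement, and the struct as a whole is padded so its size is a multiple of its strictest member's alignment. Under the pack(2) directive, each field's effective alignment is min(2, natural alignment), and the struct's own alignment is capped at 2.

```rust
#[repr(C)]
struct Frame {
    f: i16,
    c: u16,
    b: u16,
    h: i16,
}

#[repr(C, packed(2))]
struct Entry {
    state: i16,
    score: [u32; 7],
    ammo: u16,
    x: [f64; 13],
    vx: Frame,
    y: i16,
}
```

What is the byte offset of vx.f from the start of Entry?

136

Frame: @0: f [2B, align 2] → 2; @2: c [2B, align 2] → 4; @4: b [2B, align 2] → 6; @6: h [2B, align 2] → 8; size 8, align 2
@0: state [2B, align 2] → 2
@2: score [28B, align 2] → 30
@30: ammo [2B, align 2] → 32
@32: x [104B, align 2] → 136
@136: vx [8B, align 2] → 144
within Frame: f at 0
136 + 0 = 136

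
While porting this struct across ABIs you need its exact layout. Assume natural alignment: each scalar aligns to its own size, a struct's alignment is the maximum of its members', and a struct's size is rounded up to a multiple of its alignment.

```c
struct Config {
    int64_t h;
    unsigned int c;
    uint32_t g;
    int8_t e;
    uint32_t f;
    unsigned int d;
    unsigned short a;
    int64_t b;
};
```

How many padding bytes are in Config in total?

h at 0 (size 8, align 8) → ends 8
c at 8 (size 4, align 4) → ends 12
g at 12 (size 4, align 4) → ends 16
e at 16 (size 1, align 1) → ends 17
pad 3 to align 4 for f
f at 20 (size 4, align 4) → ends 24
d at 24 (size 4, align 4) → ends 28
a at 28 (size 2, align 2) → ends 30
pad 2 to align 8 for b
b at 32 (size 8, align 8) → ends 40
total 40 bytes, alignment 8
data bytes 35, size 40 → padding 5

5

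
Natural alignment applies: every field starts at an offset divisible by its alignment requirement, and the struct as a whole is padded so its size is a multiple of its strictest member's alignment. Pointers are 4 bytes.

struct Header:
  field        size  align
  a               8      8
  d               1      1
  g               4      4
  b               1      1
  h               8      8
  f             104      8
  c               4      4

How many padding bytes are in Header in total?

a at 0 (size 8, align 8) → ends 8
d at 8 (size 1, align 1) → ends 9
pad 3 to align 4 for g
g at 12 (size 4, align 4) → ends 16
b at 16 (size 1, align 1) → ends 17
pad 7 to align 8 for h
h at 24 (size 8, align 8) → ends 32
f at 32 (size 104, align 8) → ends 136
c at 136 (size 4, align 4) → ends 140
tail pad 4 to reach multiple of 8
total 144 bytes, alignment 8
data bytes 130, size 144 → padding 14

14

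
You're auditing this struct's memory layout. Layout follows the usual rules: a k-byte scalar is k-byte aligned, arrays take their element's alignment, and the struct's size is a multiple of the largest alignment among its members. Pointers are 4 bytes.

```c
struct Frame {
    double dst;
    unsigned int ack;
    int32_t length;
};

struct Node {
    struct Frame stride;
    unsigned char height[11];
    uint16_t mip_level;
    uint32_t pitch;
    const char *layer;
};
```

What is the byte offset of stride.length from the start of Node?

Frame: 0..8  dst  (8B, 8-aligned); 8..12  ack  (4B, 4-aligned); 12..16  length  (4B, 4-aligned); sizeof = 16, alignof = 8
0..16  stride  (16B, 8-aligned)
within Frame: length at 12
0 + 12 = 12

12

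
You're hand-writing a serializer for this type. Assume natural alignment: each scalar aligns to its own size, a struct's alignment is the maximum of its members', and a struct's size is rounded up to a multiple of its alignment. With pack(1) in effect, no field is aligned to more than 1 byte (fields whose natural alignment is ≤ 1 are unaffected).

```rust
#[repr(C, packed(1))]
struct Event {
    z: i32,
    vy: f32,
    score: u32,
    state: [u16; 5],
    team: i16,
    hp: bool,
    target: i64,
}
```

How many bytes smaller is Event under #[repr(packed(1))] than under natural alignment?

natural layout:
  z at 0 (size 4, align 4) → ends 4
  vy at 4 (size 4, align 4) → ends 8
  score at 8 (size 4, align 4) → ends 12
  state at 12 (size 10, align 2) → ends 22
  team at 22 (size 2, align 2) → ends 24
  hp at 24 (size 1, align 1) → ends 25
  pad 7 to align 8 for target
  target at 32 (size 8, align 8) → ends 40
  total 40 bytes, alignment 8
packed(1) layout:
  z at 0 (size 4, align 1) → ends 4
  vy at 4 (size 4, align 1) → ends 8
  score at 8 (size 4, align 1) → ends 12
  state at 12 (size 10, align 1) → ends 22
  team at 22 (size 2, align 1) → ends 24
  hp at 24 (size 1, align 1) → ends 25
  target at 25 (size 8, align 1) → ends 33
  total 33 bytes, alignment 1
40 − 33 = 7

7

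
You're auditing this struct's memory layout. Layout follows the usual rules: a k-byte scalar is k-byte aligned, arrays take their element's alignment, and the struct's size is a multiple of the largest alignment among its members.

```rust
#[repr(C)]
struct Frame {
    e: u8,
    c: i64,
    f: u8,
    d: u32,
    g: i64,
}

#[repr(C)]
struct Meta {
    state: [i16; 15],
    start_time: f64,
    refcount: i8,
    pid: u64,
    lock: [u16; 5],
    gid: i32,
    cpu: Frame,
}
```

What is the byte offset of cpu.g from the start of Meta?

96

Frame: 0..1  e  (1B, 1-aligned); 1..8  -- padding (7B); 8..16  c  (8B, 8-aligned); 16..17  f  (1B, 1-aligned); 17..20  -- padding (3B); 20..24  d  (4B, 4-aligned); 24..32  g  (8B, 8-aligned); sizeof = 32, alignof = 8
0..30  state  (30B, 2-aligned)
30..32  -- padding (2B)
32..40  start_time  (8B, 8-aligned)
40..41  refcount  (1B, 1-aligned)
41..48  -- padding (7B)
48..56  pid  (8B, 8-aligned)
56..66  lock  (10B, 2-aligned)
66..68  -- padding (2B)
68..72  gid  (4B, 4-aligned)
72..104  cpu  (32B, 8-aligned)
within Frame: g at 24
72 + 24 = 96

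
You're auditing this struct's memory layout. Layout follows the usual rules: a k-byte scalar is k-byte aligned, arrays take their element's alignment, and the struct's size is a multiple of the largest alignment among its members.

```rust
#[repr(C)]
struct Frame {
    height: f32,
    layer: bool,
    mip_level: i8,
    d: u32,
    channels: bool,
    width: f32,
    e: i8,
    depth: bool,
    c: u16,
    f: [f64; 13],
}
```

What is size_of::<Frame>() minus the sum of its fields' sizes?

@0: height [4B, align 4] → 4
@4: layer [1B, align 1] → 5
@5: mip_level [1B, align 1] → 6
+2 pad (align 4)
@8: d [4B, align 4] → 12
@12: channels [1B, align 1] → 13
+3 pad (align 4)
@16: width [4B, align 4] → 20
@20: e [1B, align 1] → 21
@21: depth [1B, align 1] → 22
@22: c [2B, align 2] → 24
@24: f [104B, align 8] → 128
size 128, align 8
data bytes 123, size 128 → padding 5

5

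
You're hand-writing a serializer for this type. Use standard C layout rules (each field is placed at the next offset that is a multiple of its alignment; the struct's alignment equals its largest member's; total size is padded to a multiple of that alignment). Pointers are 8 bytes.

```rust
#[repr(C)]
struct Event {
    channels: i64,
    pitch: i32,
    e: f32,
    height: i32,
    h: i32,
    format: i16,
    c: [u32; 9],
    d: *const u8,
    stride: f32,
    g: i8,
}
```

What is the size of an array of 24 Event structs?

1920

channels at 0 (size 8, align 8) → ends 8
pitch at 8 (size 4, align 4) → ends 12
e at 12 (size 4, align 4) → ends 16
height at 16 (size 4, align 4) → ends 20
h at 20 (size 4, align 4) → ends 24
format at 24 (size 2, align 2) → ends 26
pad 2 to align 4 for c
c at 28 (size 36, align 4) → ends 64
d at 64 (size 8, align 8) → ends 72
stride at 72 (size 4, align 4) → ends 76
g at 76 (size 1, align 1) → ends 77
tail pad 3 to reach multiple of 8
total 80 bytes, alignment 8
array of 24: 24 × 80 = 1920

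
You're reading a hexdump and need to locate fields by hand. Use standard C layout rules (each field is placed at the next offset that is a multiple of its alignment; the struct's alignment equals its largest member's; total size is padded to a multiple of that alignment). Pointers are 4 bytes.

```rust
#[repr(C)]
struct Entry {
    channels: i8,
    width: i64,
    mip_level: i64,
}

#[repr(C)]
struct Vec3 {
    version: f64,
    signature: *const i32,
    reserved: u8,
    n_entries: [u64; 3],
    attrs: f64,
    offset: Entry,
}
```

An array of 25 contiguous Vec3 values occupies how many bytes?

1800

Entry: channels at 0 (size 1, align 1) → ends 1; pad 7 to align 8 for width; width at 8 (size 8, align 8) → ends 16; mip_level at 16 (size 8, align 8) → ends 24; total 24 bytes, alignment 8
version at 0 (size 8, align 8) → ends 8
signature at 8 (size 4, align 4) → ends 12
reserved at 12 (size 1, align 1) → ends 13
pad 3 to align 8 for n_entries
n_entries at 16 (size 24, align 8) → ends 40
attrs at 40 (size 8, align 8) → ends 48
offset at 48 (size 24, align 8) → ends 72
total 72 bytes, alignment 8
array of 25: 25 × 72 = 1800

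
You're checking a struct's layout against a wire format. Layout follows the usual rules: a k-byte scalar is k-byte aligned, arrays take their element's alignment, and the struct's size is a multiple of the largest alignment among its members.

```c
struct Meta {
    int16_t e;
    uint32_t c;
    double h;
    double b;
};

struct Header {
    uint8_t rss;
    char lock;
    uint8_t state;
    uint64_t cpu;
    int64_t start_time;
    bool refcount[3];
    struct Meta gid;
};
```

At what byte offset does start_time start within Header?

Meta: 0..2  e  (2B, 2-aligned); 2..4  -- padding (2B); 4..8  c  (4B, 4-aligned); 8..16  h  (8B, 8-aligned); 16..24  b  (8B, 8-aligned); sizeof = 24, alignof = 8
0..1  rss  (1B, 1-aligned)
1..2  lock  (1B, 1-aligned)
2..3  state  (1B, 1-aligned)
3..8  -- padding (5B)
8..16  cpu  (8B, 8-aligned)
16..24  start_time  (8B, 8-aligned)

16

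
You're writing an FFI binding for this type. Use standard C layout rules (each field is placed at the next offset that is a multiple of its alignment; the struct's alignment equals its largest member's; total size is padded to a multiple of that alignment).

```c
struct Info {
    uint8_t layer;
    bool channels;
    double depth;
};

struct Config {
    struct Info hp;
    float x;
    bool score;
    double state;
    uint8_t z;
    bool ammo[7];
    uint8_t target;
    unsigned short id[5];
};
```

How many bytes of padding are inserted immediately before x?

0

Info: 0..1  layer  (1B, 1-aligned); 1..2  channels  (1B, 1-aligned); 2..8  -- padding (6B); 8..16  depth  (8B, 8-aligned); sizeof = 16, alignof = 8
0..16  hp  (16B, 8-aligned)
16..20  x  (4B, 4-aligned)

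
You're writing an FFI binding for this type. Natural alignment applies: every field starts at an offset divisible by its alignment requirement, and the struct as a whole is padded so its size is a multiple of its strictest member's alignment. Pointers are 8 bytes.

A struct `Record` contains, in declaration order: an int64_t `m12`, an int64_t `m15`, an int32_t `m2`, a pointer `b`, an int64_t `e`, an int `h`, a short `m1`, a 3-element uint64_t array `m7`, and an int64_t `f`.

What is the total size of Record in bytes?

0..8  m12  (8B, 8-aligned)
8..16  m15  (8B, 8-aligned)
16..20  m2  (4B, 4-aligned)
20..24  -- padding (4B)
24..32  b  (8B, 8-aligned)
32..40  e  (8B, 8-aligned)
40..44  h  (4B, 4-aligned)
44..46  m1  (2B, 2-aligned)
46..48  -- padding (2B)
48..72  m7  (24B, 8-aligned)
72..80  f  (8B, 8-aligned)
sizeof = 80, alignof = 8

80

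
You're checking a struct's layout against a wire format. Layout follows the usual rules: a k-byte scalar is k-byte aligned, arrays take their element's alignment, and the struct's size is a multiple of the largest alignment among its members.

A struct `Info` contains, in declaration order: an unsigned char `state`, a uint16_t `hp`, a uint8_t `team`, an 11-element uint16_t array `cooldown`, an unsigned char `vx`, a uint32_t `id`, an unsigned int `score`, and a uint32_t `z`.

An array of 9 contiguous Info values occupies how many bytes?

396

@0: state [1B, align 1] → 1
+1 pad (align 2)
@2: hp [2B, align 2] → 4
@4: team [1B, align 1] → 5
+1 pad (align 2)
@6: cooldown [22B, align 2] → 28
@28: vx [1B, align 1] → 29
+3 pad (align 4)
@32: id [4B, align 4] → 36
@36: score [4B, align 4] → 40
@40: z [4B, align 4] → 44
size 44, align 4
array of 9: 9 × 44 = 396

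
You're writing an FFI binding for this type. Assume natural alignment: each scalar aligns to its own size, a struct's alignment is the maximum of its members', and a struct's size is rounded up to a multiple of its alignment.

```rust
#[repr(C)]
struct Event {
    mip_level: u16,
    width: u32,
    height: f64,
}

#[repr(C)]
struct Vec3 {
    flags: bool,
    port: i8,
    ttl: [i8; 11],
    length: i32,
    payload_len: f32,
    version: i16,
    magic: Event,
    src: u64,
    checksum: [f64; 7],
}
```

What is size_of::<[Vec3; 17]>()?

1904

Event: 0..2  mip_level  (2B, 2-aligned); 2..4  -- padding (2B); 4..8  width  (4B, 4-aligned); 8..16  height  (8B, 8-aligned); sizeof = 16, alignof = 8
0..1  flags  (1B, 1-aligned)
1..2  port  (1B, 1-aligned)
2..13  ttl  (11B, 1-aligned)
13..16  -- padding (3B)
16..20  length  (4B, 4-aligned)
20..24  payload_len  (4B, 4-aligned)
24..26  version  (2B, 2-aligned)
26..32  -- padding (6B)
32..48  magic  (16B, 8-aligned)
48..56  src  (8B, 8-aligned)
56..112  checksum  (56B, 8-aligned)
sizeof = 112, alignof = 8
array of 17: 17 × 112 = 1904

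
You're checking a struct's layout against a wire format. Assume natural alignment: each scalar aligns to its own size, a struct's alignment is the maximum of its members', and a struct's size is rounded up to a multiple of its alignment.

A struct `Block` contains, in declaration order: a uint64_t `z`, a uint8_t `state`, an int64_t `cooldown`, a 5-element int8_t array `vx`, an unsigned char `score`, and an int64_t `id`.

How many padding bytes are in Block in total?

9

@0: z [8B, align 8] → 8
@8: state [1B, align 1] → 9
+7 pad (align 8)
@16: cooldown [8B, align 8] → 24
@24: vx [5B, align 1] → 29
@29: score [1B, align 1] → 30
+2 pad (align 8)
@32: id [8B, align 8] → 40
size 40, align 8
data bytes 31, size 40 → padding 9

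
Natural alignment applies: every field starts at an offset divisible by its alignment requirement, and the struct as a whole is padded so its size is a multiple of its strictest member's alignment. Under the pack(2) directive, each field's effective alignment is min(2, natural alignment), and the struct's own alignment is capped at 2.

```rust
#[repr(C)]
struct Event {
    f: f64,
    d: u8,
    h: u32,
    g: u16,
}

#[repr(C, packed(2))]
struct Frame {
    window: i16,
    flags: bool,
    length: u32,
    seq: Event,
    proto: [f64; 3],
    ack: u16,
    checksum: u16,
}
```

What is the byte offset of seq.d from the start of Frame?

Event: f at 0 (size 8, align 8) → ends 8; d at 8 (size 1, align 1) → ends 9; pad 3 to align 4 for h; h at 12 (size 4, align 4) → ends 16; g at 16 (size 2, align 2) → ends 18; tail pad 6 to reach multiple of 8; total 24 bytes, alignment 8
window at 0 (size 2, align 2) → ends 2
flags at 2 (size 1, align 1) → ends 3
pad 1 to align 2 for length
length at 4 (size 4, align 2) → ends 8
seq at 8 (size 24, align 2) → ends 32
within Event: d at 8
8 + 8 = 16

16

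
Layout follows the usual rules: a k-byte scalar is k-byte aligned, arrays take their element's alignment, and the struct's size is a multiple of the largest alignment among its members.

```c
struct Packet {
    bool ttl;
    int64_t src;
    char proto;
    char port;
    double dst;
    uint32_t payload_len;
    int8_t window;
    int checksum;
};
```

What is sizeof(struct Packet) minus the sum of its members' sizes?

20

0..1  ttl  (1B, 1-aligned)
1..8  -- padding (7B)
8..16  src  (8B, 8-aligned)
16..17  proto  (1B, 1-aligned)
17..18  port  (1B, 1-aligned)
18..24  -- padding (6B)
24..32  dst  (8B, 8-aligned)
32..36  payload_len  (4B, 4-aligned)
36..37  window  (1B, 1-aligned)
37..40  -- padding (3B)
40..44  checksum  (4B, 4-aligned)
44..48  -- tail padding (4B)
sizeof = 48, alignof = 8
data bytes 28, size 48 → padding 20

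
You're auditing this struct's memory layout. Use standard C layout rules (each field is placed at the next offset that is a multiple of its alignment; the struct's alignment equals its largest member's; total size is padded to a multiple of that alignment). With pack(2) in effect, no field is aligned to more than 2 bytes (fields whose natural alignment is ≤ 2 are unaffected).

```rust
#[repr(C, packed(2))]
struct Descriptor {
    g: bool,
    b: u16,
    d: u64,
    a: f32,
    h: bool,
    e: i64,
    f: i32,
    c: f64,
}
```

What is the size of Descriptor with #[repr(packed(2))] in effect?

@0: g [1B, align 1] → 1
+1 pad (align 2)
@2: b [2B, align 2] → 4
@4: d [8B, align 2] → 12
@12: a [4B, align 2] → 16
@16: h [1B, align 1] → 17
+1 pad (align 2)
@18: e [8B, align 2] → 26
@26: f [4B, align 2] → 30
@30: c [8B, align 2] → 38
size 38, align 2

38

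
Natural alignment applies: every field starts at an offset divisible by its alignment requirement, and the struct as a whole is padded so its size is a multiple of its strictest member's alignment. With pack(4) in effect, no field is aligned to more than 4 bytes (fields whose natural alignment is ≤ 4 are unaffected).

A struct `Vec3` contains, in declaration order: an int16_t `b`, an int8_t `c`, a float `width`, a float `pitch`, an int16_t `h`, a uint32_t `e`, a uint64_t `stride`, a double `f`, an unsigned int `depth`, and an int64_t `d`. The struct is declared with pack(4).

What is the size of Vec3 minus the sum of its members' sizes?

b at 0 (size 2, align 2) → ends 2
c at 2 (size 1, align 1) → ends 3
pad 1 to align 4 for width
width at 4 (size 4, align 4) → ends 8
pitch at 8 (size 4, align 4) → ends 12
h at 12 (size 2, align 2) → ends 14
pad 2 to align 4 for e
e at 16 (size 4, align 4) → ends 20
stride at 20 (size 8, align 4) → ends 28
f at 28 (size 8, align 4) → ends 36
depth at 36 (size 4, align 4) → ends 40
d at 40 (size 8, align 4) → ends 48
total 48 bytes, alignment 4
data bytes 45, size 48 → padding 3

3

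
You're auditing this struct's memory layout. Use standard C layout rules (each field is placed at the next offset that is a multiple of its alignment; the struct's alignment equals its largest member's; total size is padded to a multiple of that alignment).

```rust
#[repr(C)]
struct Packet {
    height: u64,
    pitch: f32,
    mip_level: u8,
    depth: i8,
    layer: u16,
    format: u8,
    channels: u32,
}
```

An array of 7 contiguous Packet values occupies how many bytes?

168

0..8  height  (8B, 8-aligned)
8..12  pitch  (4B, 4-aligned)
12..13  mip_level  (1B, 1-aligned)
13..14  depth  (1B, 1-aligned)
14..16  layer  (2B, 2-aligned)
16..17  format  (1B, 1-aligned)
17..20  -- padding (3B)
20..24  channels  (4B, 4-aligned)
sizeof = 24, alignof = 8
array of 7: 7 × 24 = 168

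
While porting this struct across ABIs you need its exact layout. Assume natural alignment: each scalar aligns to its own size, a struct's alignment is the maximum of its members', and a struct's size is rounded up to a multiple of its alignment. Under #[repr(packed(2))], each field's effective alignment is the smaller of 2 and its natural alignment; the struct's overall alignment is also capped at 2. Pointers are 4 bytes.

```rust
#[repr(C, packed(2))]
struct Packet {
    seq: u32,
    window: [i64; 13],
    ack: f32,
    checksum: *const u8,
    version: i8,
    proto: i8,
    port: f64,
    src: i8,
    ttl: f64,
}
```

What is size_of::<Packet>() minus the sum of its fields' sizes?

1

0..4  seq  (4B, 2-aligned)
4..108  window  (104B, 2-aligned)
108..112  ack  (4B, 2-aligned)
112..116  checksum  (4B, 2-aligned)
116..117  version  (1B, 1-aligned)
117..118  proto  (1B, 1-aligned)
118..126  port  (8B, 2-aligned)
126..127  src  (1B, 1-aligned)
127..128  -- padding (1B)
128..136  ttl  (8B, 2-aligned)
sizeof = 136, alignof = 2
data bytes 135, size 136 → padding 1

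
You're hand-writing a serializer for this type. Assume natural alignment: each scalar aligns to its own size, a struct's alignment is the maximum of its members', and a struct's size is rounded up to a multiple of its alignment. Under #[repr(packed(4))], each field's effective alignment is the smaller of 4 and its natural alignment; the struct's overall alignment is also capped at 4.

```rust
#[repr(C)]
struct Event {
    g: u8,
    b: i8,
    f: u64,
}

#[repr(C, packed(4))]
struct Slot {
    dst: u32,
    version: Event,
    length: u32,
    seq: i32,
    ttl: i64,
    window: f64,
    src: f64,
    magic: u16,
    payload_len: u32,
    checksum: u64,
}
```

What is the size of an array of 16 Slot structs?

Event: @0: g [1B, align 1] → 1; @1: b [1B, align 1] → 2; +6 pad (align 8); @8: f [8B, align 8] → 16; size 16, align 8
@0: dst [4B, align 4] → 4
@4: version [16B, align 4] → 20
@20: length [4B, align 4] → 24
@24: seq [4B, align 4] → 28
@28: ttl [8B, align 4] → 36
@36: window [8B, align 4] → 44
@44: src [8B, align 4] → 52
@52: magic [2B, align 2] → 54
+2 pad (align 4)
@56: payload_len [4B, align 4] → 60
@60: checksum [8B, align 4] → 68
size 68, align 4
array of 16: 16 × 68 = 1088

1088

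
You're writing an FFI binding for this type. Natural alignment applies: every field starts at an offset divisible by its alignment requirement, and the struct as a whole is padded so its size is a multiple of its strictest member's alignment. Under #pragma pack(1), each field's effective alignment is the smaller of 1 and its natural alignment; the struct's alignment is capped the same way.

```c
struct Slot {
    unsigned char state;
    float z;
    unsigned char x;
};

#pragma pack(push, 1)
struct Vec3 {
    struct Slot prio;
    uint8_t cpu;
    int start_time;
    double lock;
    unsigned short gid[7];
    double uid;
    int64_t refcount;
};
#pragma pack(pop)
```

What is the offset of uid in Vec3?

39

Slot: @0: state [1B, align 1] → 1; +3 pad (align 4); @4: z [4B, align 4] → 8; @8: x [1B, align 1] → 9; +3 tail pad (align 4); size 12, align 4
@0: prio [12B, align 1] → 12
@12: cpu [1B, align 1] → 13
@13: start_time [4B, align 1] → 17
@17: lock [8B, align 1] → 25
@25: gid [14B, align 1] → 39
@39: uid [8B, align 1] → 47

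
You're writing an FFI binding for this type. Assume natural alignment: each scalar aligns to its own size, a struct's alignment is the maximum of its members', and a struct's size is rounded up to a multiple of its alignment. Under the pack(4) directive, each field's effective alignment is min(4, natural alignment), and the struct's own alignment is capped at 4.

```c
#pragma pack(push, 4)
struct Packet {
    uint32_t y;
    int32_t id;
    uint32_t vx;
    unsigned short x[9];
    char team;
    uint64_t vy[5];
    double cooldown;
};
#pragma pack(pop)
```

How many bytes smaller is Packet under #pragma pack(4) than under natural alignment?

0

natural layout:
  @0: y [4B, align 4] → 4
  @4: id [4B, align 4] → 8
  @8: vx [4B, align 4] → 12
  @12: x [18B, align 2] → 30
  @30: team [1B, align 1] → 31
  +1 pad (align 8)
  @32: vy [40B, align 8] → 72
  @72: cooldown [8B, align 8] → 80
  size 80, align 8
packed(4) layout:
  @0: y [4B, align 4] → 4
  @4: id [4B, align 4] → 8
  @8: vx [4B, align 4] → 12
  @12: x [18B, align 2] → 30
  @30: team [1B, align 1] → 31
  +1 pad (align 4)
  @32: vy [40B, align 4] → 72
  @72: cooldown [8B, align 4] → 80
  size 80, align 4
80 − 80 = 0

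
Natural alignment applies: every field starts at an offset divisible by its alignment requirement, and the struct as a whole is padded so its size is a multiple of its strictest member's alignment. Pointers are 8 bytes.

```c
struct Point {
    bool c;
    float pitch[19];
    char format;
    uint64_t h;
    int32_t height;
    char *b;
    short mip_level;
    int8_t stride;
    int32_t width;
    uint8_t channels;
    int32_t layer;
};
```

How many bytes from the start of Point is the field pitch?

0..1  c  (1B, 1-aligned)
1..4  -- padding (3B)
4..80  pitch  (76B, 4-aligned)

4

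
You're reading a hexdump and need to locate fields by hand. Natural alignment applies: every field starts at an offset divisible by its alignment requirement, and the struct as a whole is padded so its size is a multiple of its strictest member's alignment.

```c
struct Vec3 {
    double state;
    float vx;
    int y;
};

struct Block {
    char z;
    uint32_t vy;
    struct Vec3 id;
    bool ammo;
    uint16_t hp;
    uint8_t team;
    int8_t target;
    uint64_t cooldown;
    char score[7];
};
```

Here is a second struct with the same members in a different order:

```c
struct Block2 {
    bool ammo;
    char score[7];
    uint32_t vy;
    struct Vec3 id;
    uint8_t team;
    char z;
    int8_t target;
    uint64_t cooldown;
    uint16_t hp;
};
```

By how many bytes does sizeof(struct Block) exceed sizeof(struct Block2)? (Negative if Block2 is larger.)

Vec3: 0..8  state  (8B, 8-aligned); 8..12  vx  (4B, 4-aligned); 12..16  y  (4B, 4-aligned); sizeof = 16, alignof = 8
0..1  z  (1B, 1-aligned)
1..4  -- padding (3B)
4..8  vy  (4B, 4-aligned)
8..24  id  (16B, 8-aligned)
24..25  ammo  (1B, 1-aligned)
25..26  -- padding (1B)
26..28  hp  (2B, 2-aligned)
28..29  team  (1B, 1-aligned)
29..30  target  (1B, 1-aligned)
30..32  -- padding (2B)
32..40  cooldown  (8B, 8-aligned)
40..47  score  (7B, 1-aligned)
47..48  -- tail padding (1B)
sizeof = 48, alignof = 8
— Block2 —
0..1  ammo  (1B, 1-aligned)
1..8  score  (7B, 1-aligned)
8..12  vy  (4B, 4-aligned)
12..16  -- padding (4B)
16..32  id  (16B, 8-aligned)
32..33  team  (1B, 1-aligned)
33..34  z  (1B, 1-aligned)
34..35  target  (1B, 1-aligned)
35..40  -- padding (5B)
40..48  cooldown  (8B, 8-aligned)
48..50  hp  (2B, 2-aligned)
50..56  -- tail padding (6B)
sizeof = 56, alignof = 8
48 − 56 = -8

-8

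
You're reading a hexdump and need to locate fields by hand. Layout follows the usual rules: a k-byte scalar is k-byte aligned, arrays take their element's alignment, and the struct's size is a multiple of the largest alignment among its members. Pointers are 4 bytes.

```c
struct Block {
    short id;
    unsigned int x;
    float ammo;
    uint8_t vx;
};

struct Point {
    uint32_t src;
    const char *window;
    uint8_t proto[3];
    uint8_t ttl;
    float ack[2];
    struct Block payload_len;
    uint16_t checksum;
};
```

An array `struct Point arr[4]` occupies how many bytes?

Block: 0..2  id  (2B, 2-aligned); 2..4  -- padding (2B); 4..8  x  (4B, 4-aligned); 8..12  ammo  (4B, 4-aligned); 12..13  vx  (1B, 1-aligned); 13..16  -- tail padding (3B); sizeof = 16, alignof = 4
0..4  src  (4B, 4-aligned)
4..8  window  (4B, 4-aligned)
8..11  proto  (3B, 1-aligned)
11..12  ttl  (1B, 1-aligned)
12..20  ack  (8B, 4-aligned)
20..36  payload_len  (16B, 4-aligned)
36..38  checksum  (2B, 2-aligned)
38..40  -- tail padding (2B)
sizeof = 40, alignof = 4
array of 4: 4 × 40 = 160

160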